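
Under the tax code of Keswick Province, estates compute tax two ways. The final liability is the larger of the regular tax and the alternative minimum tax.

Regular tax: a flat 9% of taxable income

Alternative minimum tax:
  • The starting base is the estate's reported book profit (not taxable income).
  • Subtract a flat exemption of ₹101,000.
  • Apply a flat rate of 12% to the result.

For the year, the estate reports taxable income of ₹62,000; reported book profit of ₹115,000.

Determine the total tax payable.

₹5,580

Regular tax:
  ₹62,000 × 9% = ₹5,580

Alternative minimum tax:
  Base (reported book profit): ₹115,000
  Less exemption ₹101,000 → base ₹14,000
  ₹14,000 × 12% = ₹1,680

₹5,580 > ₹1,680, so the regular tax governs.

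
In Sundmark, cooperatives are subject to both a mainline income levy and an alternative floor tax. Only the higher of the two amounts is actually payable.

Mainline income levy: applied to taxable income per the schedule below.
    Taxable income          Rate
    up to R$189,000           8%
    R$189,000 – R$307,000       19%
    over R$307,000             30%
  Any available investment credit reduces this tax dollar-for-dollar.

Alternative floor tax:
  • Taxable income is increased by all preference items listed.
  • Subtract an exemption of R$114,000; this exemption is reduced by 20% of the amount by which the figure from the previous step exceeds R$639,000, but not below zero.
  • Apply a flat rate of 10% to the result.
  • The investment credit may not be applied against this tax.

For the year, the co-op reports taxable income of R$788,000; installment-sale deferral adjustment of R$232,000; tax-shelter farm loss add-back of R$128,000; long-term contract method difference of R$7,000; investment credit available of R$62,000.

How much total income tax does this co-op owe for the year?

Mainline income levy:
  R$189,000 × 8% = R$15,120
  R$118,000 × 19% = R$22,420
  R$481,000 × 30% = R$144,300
  → R$181,840
  Less investment credit R$62,000 → R$119,840

Alternative floor tax:
  Adjusted income: R$788,000 + R$232,000 + R$128,000 + R$7,000 = R$1,155,000
  Exemption: R$114,000 − 20% × (R$1,155,000 − R$639,000) = R$114,000 − R$103,200 = R$10,800
  Base: R$1,155,000 − R$10,800 = R$1,144,200
  R$1,144,200 × 10% = R$114,420

R$119,840 > R$114,420, so the mainline income levy governs.

R$119,840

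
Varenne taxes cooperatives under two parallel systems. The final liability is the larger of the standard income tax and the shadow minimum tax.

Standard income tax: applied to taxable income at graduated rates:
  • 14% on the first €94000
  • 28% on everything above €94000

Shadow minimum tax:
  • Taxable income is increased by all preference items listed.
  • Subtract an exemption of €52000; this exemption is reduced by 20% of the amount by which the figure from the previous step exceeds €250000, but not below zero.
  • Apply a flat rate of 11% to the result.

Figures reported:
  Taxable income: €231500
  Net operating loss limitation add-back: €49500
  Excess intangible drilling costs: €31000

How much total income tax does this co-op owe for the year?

€51660

Standard income tax:
  €94000 × 14% = €13160
  €137500 × 28% = €38500
  → €51660

Shadow minimum tax:
  Adjusted income: €231500 + €49500 + €31000 = €312000
  Exemption: €52000 − 20% × (€312000 − €250000) = €52000 − €12400 = €39600
  Base: €312000 − €39600 = €272400
  €272400 × 11% = €29964

€51660 > €29964, so the standard income tax governs.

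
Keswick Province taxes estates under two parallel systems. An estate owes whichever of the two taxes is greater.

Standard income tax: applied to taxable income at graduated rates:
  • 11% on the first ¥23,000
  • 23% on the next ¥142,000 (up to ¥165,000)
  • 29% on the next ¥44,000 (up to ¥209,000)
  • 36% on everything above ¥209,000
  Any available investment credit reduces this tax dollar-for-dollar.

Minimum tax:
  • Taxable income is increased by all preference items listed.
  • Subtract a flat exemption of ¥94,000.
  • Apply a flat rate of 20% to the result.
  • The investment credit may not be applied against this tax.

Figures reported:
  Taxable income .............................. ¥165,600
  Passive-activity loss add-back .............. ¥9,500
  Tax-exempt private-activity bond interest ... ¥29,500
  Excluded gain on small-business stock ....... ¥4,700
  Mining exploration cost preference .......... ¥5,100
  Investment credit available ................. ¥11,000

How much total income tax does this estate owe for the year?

¥24,364

Minimum tax:
  Adjusted income: ¥165,600 + ¥9,500 + ¥29,500 + ¥4,700 + ¥5,100 = ¥214,400
  Less exemption ¥94,000 → base ¥120,400
  ¥120,400 × 20% = ¥24,080

Standard income tax:
  ¥23,000 × 11% = ¥2,530
  ¥142,000 × 23% = ¥32,660
  ¥600 × 29% = ¥174
  → ¥35,364
  Less investment credit ¥11,000 → ¥24,364

¥24,364 > ¥24,080, so the standard income tax governs.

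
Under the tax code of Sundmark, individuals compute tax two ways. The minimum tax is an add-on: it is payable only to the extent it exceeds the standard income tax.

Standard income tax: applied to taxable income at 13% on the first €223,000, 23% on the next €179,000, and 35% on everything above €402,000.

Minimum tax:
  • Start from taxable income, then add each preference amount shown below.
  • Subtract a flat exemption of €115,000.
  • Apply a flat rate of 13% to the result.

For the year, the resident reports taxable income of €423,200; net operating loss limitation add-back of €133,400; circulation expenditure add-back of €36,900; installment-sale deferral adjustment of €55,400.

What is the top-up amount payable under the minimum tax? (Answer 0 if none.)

Standard income tax:
  €223,000 × 13% = €28,990
  €179,000 × 23% = €41,170
  €21,200 × 35% = €7,420
  → €77,580

Minimum tax:
  Adjusted income: €423,200 + €133,400 + €36,900 + €55,400 = €648,900
  Less exemption €115,000 → base €533,900
  €533,900 × 13% = €69,407

€69,407 ≤ €77,580, so no add-on is due.

€0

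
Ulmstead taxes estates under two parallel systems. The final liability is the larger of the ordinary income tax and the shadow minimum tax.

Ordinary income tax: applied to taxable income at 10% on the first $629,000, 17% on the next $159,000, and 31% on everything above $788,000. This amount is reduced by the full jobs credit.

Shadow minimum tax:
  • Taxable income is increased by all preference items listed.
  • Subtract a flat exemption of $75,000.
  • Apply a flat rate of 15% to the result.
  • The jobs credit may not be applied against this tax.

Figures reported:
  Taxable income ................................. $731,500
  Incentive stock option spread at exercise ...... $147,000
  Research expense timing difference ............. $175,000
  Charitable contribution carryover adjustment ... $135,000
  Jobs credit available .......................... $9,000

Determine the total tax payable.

$167,025

Ordinary income tax:
  $629,000 × 10% = $62,900
  $102,500 × 17% = $17,425
  → $80,325
  Less jobs credit $9,000 → $71,325

Shadow minimum tax:
  Adjusted income: $731,500 + $147,000 + $175,000 + $135,000 = $1,188,500
  Less exemption $75,000 → base $1,113,500
  $1,113,500 × 15% = $167,025

$167,025 > $71,325, so the shadow minimum tax is the binding amount.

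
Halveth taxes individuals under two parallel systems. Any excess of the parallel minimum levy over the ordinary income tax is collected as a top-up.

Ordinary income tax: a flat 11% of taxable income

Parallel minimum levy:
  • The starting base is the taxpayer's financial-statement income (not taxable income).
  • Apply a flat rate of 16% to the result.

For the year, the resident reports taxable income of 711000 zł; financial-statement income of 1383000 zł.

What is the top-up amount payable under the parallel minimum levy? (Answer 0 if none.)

143070 zł

Ordinary income tax:
  711000 zł × 11% = 78210 zł

Parallel minimum levy:
  Base (financial-statement income): 1383000 zł
  1383000 zł × 16% = 221280 zł

Excess of parallel minimum levy over ordinary income tax: 221280 zł − 78210 zł = 143070 zł.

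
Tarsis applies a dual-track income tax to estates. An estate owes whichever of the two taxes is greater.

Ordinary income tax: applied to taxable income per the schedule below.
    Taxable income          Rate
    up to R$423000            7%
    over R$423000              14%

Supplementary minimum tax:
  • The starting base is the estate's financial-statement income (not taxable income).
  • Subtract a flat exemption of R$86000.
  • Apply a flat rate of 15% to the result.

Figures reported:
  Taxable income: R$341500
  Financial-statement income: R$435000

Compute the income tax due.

R$52350

Supplementary minimum tax:
  Base (financial-statement income): R$435000
  Less exemption R$86000 → base R$349000
  R$349000 × 15% = R$52350

Ordinary income tax:
  R$341500 × 7% = R$23905

R$52350 > R$23905, so the supplementary minimum tax is the binding amount.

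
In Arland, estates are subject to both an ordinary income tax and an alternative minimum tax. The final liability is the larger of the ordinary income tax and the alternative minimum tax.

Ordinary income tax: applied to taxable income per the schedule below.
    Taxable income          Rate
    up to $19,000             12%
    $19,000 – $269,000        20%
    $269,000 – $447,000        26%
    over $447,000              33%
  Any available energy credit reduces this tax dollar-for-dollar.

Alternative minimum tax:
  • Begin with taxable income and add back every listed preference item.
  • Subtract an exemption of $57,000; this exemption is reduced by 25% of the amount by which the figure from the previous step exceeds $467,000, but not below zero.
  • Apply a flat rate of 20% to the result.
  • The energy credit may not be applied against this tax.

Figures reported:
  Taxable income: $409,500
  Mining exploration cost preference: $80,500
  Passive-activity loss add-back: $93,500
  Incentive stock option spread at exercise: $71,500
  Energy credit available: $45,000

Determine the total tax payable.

Ordinary income tax:
  $19,000 × 12% = $2,280
  $250,000 × 20% = $50,000
  $140,500 × 26% = $36,530
  → $88,810
  Less energy credit $45,000 → $43,810

Alternative minimum tax:
  Adjusted income: $409,500 + $80,500 + $93,500 + $71,500 = $655,000
  Exemption: $57,000 − 25% × ($655,000 − $467,000) = $57,000 − $47,000 = $10,000
  Base: $655,000 − $10,000 = $645,000
  $645,000 × 20% = $129,000

$129,000 > $43,810, so the alternative minimum tax is the binding amount.

$129,000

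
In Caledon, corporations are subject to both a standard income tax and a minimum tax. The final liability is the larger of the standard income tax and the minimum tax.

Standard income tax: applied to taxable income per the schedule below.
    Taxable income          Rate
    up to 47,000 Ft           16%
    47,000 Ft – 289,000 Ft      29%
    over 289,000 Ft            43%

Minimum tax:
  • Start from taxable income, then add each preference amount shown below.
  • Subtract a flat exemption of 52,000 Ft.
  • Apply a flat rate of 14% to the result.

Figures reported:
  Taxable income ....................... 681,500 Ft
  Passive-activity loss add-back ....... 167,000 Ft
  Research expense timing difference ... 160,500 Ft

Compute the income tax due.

246,475 Ft

Standard income tax:
  47,000 Ft × 16% = 7,520 Ft
  242,000 Ft × 29% = 70,180 Ft
  392,500 Ft × 43% = 168,775 Ft
  → 246,475 Ft

Minimum tax:
  Adjusted income: 681,500 Ft + 167,000 Ft + 160,500 Ft = 1,009,000 Ft
  Less exemption 52,000 Ft → base 957,000 Ft
  957,000 Ft × 14% = 133,980 Ft

246,475 Ft > 133,980 Ft, so the standard income tax governs.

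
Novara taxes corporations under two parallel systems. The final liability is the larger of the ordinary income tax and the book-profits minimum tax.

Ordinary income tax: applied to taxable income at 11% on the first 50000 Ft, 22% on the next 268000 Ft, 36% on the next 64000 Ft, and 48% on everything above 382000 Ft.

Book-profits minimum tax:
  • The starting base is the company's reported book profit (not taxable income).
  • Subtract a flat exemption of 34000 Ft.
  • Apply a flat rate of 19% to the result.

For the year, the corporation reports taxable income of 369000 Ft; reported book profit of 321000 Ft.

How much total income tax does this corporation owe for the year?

82820 Ft

Ordinary income tax:
  50000 Ft × 11% = 5500 Ft
  268000 Ft × 22% = 58960 Ft
  51000 Ft × 36% = 18360 Ft
  → 82820 Ft

Book-profits minimum tax:
  Base (reported book profit): 321000 Ft
  Less exemption 34000 Ft → base 287000 Ft
  287000 Ft × 19% = 54530 Ft

82820 Ft > 54530 Ft, so the ordinary income tax governs.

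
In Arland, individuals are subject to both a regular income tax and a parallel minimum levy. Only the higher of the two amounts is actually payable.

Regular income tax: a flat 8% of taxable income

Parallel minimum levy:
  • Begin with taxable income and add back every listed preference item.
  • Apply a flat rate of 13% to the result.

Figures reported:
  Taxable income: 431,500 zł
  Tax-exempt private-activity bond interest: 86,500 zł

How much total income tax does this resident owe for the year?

Parallel minimum levy:
  Adjusted income: 431,500 zł + 86,500 zł = 518,000 zł
  518,000 zł × 13% = 67,340 zł

Regular income tax:
  431,500 zł × 8% = 34,520 zł

67,340 zł > 34,520 zł, so the parallel minimum levy is the binding amount.

67,340 zł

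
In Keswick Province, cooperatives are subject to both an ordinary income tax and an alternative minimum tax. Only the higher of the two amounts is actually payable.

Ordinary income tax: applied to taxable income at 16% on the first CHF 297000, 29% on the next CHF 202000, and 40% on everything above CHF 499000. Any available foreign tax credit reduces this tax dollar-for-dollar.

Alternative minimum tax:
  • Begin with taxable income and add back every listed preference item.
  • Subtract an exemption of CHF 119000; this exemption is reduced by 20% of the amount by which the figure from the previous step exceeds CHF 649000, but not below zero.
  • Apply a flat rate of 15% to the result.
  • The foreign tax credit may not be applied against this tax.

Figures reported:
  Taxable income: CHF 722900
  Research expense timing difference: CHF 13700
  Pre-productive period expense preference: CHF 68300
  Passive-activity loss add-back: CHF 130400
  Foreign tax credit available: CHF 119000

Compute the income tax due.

CHF 131034

Alternative minimum tax:
  Adjusted income: CHF 722900 + CHF 13700 + CHF 68300 + CHF 130400 = CHF 935300
  Exemption: CHF 119000 − 20% × (CHF 935300 − CHF 649000) = CHF 119000 − CHF 57260 = CHF 61740
  Base: CHF 935300 − CHF 61740 = CHF 873560
  CHF 873560 × 15% = CHF 131034

Ordinary income tax:
  CHF 297000 × 16% = CHF 47520
  CHF 202000 × 29% = CHF 58580
  CHF 223900 × 40% = CHF 89560
  → CHF 195660
  Less foreign tax credit CHF 119000 → CHF 76660

CHF 131034 > CHF 76660, so the alternative minimum tax is the binding amount.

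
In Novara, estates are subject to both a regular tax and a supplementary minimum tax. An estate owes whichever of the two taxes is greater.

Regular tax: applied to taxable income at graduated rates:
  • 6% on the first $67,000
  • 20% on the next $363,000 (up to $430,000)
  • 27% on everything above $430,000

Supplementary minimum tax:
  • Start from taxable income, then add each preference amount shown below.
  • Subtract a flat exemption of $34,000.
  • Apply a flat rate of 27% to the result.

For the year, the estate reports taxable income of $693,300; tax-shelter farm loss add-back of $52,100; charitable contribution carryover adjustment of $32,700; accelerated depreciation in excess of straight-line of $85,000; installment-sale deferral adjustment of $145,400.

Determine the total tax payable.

$263,115

Supplementary minimum tax:
  Adjusted income: $693,300 + $52,100 + $32,700 + $85,000 + $145,400 = $1,008,500
  Less exemption $34,000 → base $974,500
  $974,500 × 27% = $263,115

Regular tax:
  $67,000 × 6% = $4,020
  $363,000 × 20% = $72,600
  $263,300 × 27% = $71,091
  → $147,711

$263,115 > $147,711, so the supplementary minimum tax is the binding amount.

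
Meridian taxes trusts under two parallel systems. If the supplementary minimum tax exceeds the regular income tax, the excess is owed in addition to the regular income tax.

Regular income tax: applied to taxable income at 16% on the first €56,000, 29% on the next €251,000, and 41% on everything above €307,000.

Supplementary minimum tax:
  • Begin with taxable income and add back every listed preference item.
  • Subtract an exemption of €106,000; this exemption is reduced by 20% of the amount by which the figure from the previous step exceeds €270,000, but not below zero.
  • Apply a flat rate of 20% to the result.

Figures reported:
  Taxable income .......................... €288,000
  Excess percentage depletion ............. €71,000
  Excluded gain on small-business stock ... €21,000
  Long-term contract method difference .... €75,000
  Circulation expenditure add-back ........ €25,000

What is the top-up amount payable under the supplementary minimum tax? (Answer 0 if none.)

Regular income tax:
  €56,000 × 16% = €8,960
  €232,000 × 29% = €67,280
  → €76,240

Supplementary minimum tax:
  Adjusted income: €288,000 + €71,000 + €21,000 + €75,000 + €25,000 = €480,000
  Exemption: €106,000 − 20% × (€480,000 − €270,000) = €106,000 − €42,000 = €64,000
  Base: €480,000 − €64,000 = €416,000
  €416,000 × 20% = €83,200

Excess of supplementary minimum tax over regular income tax: €83,200 − €76,240 = €6,960.

€6,960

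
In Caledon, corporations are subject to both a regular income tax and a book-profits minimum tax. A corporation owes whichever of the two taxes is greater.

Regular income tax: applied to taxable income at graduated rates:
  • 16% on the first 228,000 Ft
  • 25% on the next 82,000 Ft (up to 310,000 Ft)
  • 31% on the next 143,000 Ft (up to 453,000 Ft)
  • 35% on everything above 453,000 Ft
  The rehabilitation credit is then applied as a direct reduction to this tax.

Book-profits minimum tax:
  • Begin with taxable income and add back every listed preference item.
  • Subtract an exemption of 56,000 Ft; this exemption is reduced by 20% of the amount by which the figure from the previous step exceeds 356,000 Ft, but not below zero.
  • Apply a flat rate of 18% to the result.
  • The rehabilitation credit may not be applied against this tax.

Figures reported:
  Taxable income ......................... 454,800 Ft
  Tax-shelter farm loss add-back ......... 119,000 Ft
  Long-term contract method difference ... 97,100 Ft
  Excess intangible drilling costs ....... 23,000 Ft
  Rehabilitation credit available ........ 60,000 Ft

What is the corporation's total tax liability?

124,902 Ft

Book-profits minimum tax:
  Adjusted income: 454,800 Ft + 119,000 Ft + 97,100 Ft + 23,000 Ft = 693,900 Ft
  Exemption: 20% × (693,900 Ft − 356,000 Ft) = 67,580 Ft ≥ 56,000 Ft, so the exemption is fully phased out
  Base: 693,900 Ft − 0 Ft = 693,900 Ft
  693,900 Ft × 18% = 124,902 Ft

Regular income tax:
  228,000 Ft × 16% = 36,480 Ft
  82,000 Ft × 25% = 20,500 Ft
  143,000 Ft × 31% = 44,330 Ft
  1,800 Ft × 35% = 630 Ft
  → 101,940 Ft
  Less rehabilitation credit 60,000 Ft → 41,940 Ft

124,902 Ft > 41,940 Ft, so the book-profits minimum tax is the binding amount.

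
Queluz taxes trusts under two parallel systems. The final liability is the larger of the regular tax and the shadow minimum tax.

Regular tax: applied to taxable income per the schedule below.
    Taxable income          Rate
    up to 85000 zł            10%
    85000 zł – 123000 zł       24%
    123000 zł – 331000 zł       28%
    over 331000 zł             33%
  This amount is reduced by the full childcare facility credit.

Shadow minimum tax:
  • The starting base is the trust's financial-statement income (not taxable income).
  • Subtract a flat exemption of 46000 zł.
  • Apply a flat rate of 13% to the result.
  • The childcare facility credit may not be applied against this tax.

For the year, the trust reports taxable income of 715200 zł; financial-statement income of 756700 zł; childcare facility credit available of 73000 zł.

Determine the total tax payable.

Regular tax:
  85000 zł × 10% = 8500 zł
  38000 zł × 24% = 9120 zł
  208000 zł × 28% = 58240 zł
  384200 zł × 33% = 126786 zł
  → 202646 zł
  Less childcare facility credit 73000 zł → 129646 zł

Shadow minimum tax:
  Base (financial-statement income): 756700 zł
  Less exemption 46000 zł → base 710700 zł
  710700 zł × 13% = 92391 zł

129646 zł > 92391 zł, so the regular tax governs.

129646 zł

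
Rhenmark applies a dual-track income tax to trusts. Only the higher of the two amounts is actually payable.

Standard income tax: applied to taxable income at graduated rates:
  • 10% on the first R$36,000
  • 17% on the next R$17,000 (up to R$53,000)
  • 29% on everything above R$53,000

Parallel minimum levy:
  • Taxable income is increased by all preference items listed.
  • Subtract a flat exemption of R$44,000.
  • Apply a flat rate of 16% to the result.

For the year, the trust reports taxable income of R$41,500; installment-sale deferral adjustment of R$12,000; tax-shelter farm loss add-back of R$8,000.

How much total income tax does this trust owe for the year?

Parallel minimum levy:
  Adjusted income: R$41,500 + R$12,000 + R$8,000 = R$61,500
  Less exemption R$44,000 → base R$17,500
  R$17,500 × 16% = R$2,800

Standard income tax:
  R$36,000 × 10% = R$3,600
  R$5,500 × 17% = R$935
  → R$4,535

R$4,535 > R$2,800, so the standard income tax governs.

R$4,535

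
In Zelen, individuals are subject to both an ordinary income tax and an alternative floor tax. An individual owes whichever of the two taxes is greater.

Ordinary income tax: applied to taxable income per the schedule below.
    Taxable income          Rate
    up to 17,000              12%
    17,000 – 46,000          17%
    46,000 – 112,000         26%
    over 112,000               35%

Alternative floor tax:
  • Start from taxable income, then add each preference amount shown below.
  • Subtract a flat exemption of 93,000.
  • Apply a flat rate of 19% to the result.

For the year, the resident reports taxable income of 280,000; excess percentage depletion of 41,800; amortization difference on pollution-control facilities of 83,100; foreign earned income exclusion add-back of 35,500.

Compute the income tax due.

82,930

Ordinary income tax:
  17,000 × 12% = 2,040
  29,000 × 17% = 4,930
  66,000 × 26% = 17,160
  168,000 × 35% = 58,800
  → 82,930

Alternative floor tax:
  Adjusted income: 280,000 + 41,800 + 83,100 + 35,500 = 440,400
  Less exemption 93,000 → base 347,400
  347,400 × 19% = 66,006

82,930 > 66,006, so the ordinary income tax governs.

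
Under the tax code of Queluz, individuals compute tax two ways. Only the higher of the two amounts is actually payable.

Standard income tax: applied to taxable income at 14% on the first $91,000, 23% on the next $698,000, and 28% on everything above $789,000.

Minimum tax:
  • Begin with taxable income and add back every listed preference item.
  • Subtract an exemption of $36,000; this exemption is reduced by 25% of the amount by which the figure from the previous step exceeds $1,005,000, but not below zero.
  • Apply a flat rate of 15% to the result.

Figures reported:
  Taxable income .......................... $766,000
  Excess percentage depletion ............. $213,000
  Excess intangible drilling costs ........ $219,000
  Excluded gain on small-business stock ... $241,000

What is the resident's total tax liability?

$215,850

Minimum tax:
  Adjusted income: $766,000 + $213,000 + $219,000 + $241,000 = $1,439,000
  Exemption: 25% × ($1,439,000 − $1,005,000) = $108,500 ≥ $36,000, so the exemption is fully phased out
  Base: $1,439,000 − $0 = $1,439,000
  $1,439,000 × 15% = $215,850

Standard income tax:
  $91,000 × 14% = $12,740
  $675,000 × 23% = $155,250
  → $167,990

$215,850 > $167,990, so the minimum tax is the binding amount.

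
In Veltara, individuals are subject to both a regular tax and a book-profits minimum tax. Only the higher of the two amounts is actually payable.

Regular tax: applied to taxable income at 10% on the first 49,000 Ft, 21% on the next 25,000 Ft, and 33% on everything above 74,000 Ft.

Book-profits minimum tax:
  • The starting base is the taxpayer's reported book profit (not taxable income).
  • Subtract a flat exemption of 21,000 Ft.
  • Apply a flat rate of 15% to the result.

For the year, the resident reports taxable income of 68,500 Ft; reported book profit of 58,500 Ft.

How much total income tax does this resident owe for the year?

Book-profits minimum tax:
  Base (reported book profit): 58,500 Ft
  Less exemption 21,000 Ft → base 37,500 Ft
  37,500 Ft × 15% = 5,625 Ft

Regular tax:
  49,000 Ft × 10% = 4,900 Ft
  19,500 Ft × 21% = 4,095 Ft
  → 8,995 Ft

8,995 Ft > 5,625 Ft, so the regular tax governs.

8,995 Ft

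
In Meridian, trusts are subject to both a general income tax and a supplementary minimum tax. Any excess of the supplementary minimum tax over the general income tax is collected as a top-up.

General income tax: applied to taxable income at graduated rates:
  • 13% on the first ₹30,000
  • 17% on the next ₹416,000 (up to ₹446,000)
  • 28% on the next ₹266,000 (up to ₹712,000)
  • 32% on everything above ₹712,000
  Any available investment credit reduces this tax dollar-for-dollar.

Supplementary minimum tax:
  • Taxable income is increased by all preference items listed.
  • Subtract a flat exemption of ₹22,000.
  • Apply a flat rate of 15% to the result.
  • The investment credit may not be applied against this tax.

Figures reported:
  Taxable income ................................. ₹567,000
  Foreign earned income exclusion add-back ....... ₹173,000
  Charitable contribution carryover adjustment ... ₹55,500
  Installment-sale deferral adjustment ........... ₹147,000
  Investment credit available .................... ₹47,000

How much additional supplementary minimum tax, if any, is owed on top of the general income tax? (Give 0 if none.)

₹76,575

General income tax:
  ₹30,000 × 13% = ₹3,900
  ₹416,000 × 17% = ₹70,720
  ₹121,000 × 28% = ₹33,880
  → ₹108,500
  Less investment credit ₹47,000 → ₹61,500

Supplementary minimum tax:
  Adjusted income: ₹567,000 + ₹173,000 + ₹55,500 + ₹147,000 = ₹942,500
  Less exemption ₹22,000 → base ₹920,500
  ₹920,500 × 15% = ₹138,075

Excess of supplementary minimum tax over general income tax: ₹138,075 − ₹61,500 = ₹76,575.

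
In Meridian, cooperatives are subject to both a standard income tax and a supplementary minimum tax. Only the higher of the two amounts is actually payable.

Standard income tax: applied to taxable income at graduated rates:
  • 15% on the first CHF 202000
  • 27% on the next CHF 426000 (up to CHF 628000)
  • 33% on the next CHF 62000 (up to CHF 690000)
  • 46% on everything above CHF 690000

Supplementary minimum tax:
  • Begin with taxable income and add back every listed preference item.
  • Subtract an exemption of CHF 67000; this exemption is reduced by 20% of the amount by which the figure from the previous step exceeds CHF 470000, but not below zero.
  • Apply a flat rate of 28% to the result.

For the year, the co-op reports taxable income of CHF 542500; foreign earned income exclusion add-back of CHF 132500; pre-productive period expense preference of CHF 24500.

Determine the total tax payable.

CHF 189952

Supplementary minimum tax:
  Adjusted income: CHF 542500 + CHF 132500 + CHF 24500 = CHF 699500
  Exemption: CHF 67000 − 20% × (CHF 699500 − CHF 470000) = CHF 67000 − CHF 45900 = CHF 21100
  Base: CHF 699500 − CHF 21100 = CHF 678400
  CHF 678400 × 28% = CHF 189952

Standard income tax:
  CHF 202000 × 15% = CHF 30300
  CHF 340500 × 27% = CHF 91935
  → CHF 122235

CHF 189952 > CHF 122235, so the supplementary minimum tax is the binding amount.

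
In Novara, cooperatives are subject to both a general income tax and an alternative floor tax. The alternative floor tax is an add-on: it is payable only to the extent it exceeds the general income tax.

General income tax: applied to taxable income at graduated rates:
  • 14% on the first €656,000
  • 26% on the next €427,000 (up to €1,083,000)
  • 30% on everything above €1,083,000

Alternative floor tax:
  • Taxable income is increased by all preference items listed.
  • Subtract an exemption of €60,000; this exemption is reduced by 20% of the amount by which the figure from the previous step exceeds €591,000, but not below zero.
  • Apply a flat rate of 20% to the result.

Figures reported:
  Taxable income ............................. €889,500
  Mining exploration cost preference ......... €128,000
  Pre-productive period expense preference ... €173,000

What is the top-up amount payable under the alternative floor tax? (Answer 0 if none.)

Alternative floor tax:
  Adjusted income: €889,500 + €128,000 + €173,000 = €1,190,500
  Exemption: 20% × (€1,190,500 − €591,000) = €119,900 ≥ €60,000, so the exemption is fully phased out
  Base: €1,190,500 − €0 = €1,190,500
  €1,190,500 × 20% = €238,100

General income tax:
  €656,000 × 14% = €91,840
  €233,500 × 26% = €60,710
  → €152,550

Excess of alternative floor tax over general income tax: €238,100 − €152,550 = €85,550.

€85,550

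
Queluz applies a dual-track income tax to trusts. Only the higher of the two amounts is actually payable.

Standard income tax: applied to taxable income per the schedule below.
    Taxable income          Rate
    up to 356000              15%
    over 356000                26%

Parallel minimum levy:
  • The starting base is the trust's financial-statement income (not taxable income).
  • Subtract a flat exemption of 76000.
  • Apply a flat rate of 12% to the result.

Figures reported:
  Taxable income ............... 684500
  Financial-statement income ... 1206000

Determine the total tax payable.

138810

Standard income tax:
  356000 × 15% = 53400
  328500 × 26% = 85410
  → 138810

Parallel minimum levy:
  Base (financial-statement income): 1206000
  Less exemption 76000 → base 1130000
  1130000 × 12% = 135600

138810 > 135600, so the standard income tax governs.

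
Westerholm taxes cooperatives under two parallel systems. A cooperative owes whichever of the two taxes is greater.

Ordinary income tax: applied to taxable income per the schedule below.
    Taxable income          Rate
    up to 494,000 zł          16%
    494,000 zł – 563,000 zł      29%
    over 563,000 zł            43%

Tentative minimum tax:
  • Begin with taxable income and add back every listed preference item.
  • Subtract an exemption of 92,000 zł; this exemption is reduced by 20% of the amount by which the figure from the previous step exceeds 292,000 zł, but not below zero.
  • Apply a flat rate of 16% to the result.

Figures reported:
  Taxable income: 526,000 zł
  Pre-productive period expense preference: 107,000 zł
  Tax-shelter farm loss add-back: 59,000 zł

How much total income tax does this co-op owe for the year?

Tentative minimum tax:
  Adjusted income: 526,000 zł + 107,000 zł + 59,000 zł = 692,000 zł
  Exemption: 92,000 zł − 20% × (692,000 zł − 292,000 zł) = 92,000 zł − 80,000 zł = 12,000 zł
  Base: 692,000 zł − 12,000 zł = 680,000 zł
  680,000 zł × 16% = 108,800 zł

Ordinary income tax:
  494,000 zł × 16% = 79,040 zł
  32,000 zł × 29% = 9,280 zł
  → 88,320 zł

108,800 zł > 88,320 zł, so the tentative minimum tax is the binding amount.

108,800 zł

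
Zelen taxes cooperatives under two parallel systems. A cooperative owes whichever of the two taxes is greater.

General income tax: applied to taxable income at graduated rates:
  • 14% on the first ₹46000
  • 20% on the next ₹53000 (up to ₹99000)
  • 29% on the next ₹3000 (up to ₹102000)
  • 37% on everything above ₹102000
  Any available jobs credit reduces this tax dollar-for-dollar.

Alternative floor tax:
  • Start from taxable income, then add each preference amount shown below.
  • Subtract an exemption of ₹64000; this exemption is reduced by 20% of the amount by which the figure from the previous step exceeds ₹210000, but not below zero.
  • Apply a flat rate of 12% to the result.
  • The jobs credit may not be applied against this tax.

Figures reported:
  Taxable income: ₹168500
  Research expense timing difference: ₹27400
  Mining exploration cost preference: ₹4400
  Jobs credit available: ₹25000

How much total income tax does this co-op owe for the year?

₹17515

General income tax:
  ₹46000 × 14% = ₹6440
  ₹53000 × 20% = ₹10600
  ₹3000 × 29% = ₹870
  ₹66500 × 37% = ₹24605
  → ₹42515
  Less jobs credit ₹25000 → ₹17515

Alternative floor tax:
  Adjusted income: ₹168500 + ₹27400 + ₹4400 = ₹200300
  Exemption: ₹200300 ≤ ₹210000, so full ₹64000 applies
  Base: ₹200300 − ₹64000 = ₹136300
  ₹136300 × 12% = ₹16356

₹17515 > ₹16356, so the general income tax governs.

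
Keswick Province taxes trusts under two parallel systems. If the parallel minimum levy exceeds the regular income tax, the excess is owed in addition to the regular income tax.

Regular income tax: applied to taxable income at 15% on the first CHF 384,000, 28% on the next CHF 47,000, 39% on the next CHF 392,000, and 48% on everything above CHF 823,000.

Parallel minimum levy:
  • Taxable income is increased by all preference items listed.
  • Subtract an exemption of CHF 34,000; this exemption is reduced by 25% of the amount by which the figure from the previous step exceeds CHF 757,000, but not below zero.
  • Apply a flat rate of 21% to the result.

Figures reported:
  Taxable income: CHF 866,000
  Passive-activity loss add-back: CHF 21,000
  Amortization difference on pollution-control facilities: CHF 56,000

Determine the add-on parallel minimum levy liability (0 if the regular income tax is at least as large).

Parallel minimum levy:
  Adjusted income: CHF 866,000 + CHF 21,000 + CHF 56,000 = CHF 943,000
  Exemption: 25% × (CHF 943,000 − CHF 757,000) = CHF 46,500 ≥ CHF 34,000, so the exemption is fully phased out
  Base: CHF 943,000 − CHF 0 = CHF 943,000
  CHF 943,000 × 21% = CHF 198,030

Regular income tax:
  CHF 384,000 × 15% = CHF 57,600
  CHF 47,000 × 28% = CHF 13,160
  CHF 392,000 × 39% = CHF 152,880
  CHF 43,000 × 48% = CHF 20,640
  → CHF 244,280

CHF 198,030 ≤ CHF 244,280, so no add-on is due.

CHF 0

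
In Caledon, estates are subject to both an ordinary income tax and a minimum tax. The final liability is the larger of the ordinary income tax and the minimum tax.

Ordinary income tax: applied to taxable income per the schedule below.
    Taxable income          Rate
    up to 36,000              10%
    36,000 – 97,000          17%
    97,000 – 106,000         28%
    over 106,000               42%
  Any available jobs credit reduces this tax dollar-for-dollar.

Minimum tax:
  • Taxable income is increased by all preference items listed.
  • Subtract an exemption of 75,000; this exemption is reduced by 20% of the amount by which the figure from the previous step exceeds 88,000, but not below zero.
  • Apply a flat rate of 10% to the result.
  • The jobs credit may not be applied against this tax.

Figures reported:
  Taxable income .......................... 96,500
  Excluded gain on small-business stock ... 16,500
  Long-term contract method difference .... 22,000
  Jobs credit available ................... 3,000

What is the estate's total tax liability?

10,885

Ordinary income tax:
  36,000 × 10% = 3,600
  60,500 × 17% = 10,285
  → 13,885
  Less jobs credit 3,000 → 10,885

Minimum tax:
  Adjusted income: 96,500 + 16,500 + 22,000 = 135,000
  Exemption: 75,000 − 20% × (135,000 − 88,000) = 75,000 − 9,400 = 65,600
  Base: 135,000 − 65,600 = 69,400
  69,400 × 10% = 6,940

10,885 > 6,940, so the ordinary income tax governs.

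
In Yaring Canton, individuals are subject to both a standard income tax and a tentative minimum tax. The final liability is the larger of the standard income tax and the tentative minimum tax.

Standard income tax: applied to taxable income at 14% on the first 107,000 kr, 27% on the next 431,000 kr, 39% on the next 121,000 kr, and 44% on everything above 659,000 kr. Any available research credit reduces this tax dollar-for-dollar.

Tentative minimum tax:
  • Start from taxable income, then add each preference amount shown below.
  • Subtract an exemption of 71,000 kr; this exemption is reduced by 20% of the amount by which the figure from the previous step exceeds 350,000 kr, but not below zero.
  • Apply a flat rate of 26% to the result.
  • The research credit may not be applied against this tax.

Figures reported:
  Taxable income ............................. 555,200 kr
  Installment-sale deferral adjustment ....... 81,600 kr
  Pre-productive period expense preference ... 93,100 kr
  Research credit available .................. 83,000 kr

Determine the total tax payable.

Tentative minimum tax:
  Adjusted income: 555,200 kr + 81,600 kr + 93,100 kr = 729,900 kr
  Exemption: 20% × (729,900 kr − 350,000 kr) = 75,980 kr ≥ 71,000 kr, so the exemption is fully phased out
  Base: 729,900 kr − 0 kr = 729,900 kr
  729,900 kr × 26% = 189,774 kr

Standard income tax:
  107,000 kr × 14% = 14,980 kr
  431,000 kr × 27% = 116,370 kr
  17,200 kr × 39% = 6,708 kr
  → 138,058 kr
  Less research credit 83,000 kr → 55,058 kr

189,774 kr > 55,058 kr, so the tentative minimum tax is the binding amount.

189,774 kr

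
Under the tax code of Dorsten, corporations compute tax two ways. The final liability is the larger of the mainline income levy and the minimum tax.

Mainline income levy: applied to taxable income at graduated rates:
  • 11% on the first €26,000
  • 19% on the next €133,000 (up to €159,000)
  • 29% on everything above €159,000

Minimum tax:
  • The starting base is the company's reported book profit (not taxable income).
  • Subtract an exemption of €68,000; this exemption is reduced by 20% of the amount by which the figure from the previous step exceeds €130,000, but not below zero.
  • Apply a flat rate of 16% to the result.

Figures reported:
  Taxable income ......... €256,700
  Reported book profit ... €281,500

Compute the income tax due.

€56,463

Minimum tax:
  Base (reported book profit): €281,500
  Exemption: €68,000 − 20% × (€281,500 − €130,000) = €68,000 − €30,300 = €37,700
  Base: €281,500 − €37,700 = €243,800
  €243,800 × 16% = €39,008

Mainline income levy:
  €26,000 × 11% = €2,860
  €133,000 × 19% = €25,270
  €97,700 × 29% = €28,333
  → €56,463

€56,463 > €39,008, so the mainline income levy governs.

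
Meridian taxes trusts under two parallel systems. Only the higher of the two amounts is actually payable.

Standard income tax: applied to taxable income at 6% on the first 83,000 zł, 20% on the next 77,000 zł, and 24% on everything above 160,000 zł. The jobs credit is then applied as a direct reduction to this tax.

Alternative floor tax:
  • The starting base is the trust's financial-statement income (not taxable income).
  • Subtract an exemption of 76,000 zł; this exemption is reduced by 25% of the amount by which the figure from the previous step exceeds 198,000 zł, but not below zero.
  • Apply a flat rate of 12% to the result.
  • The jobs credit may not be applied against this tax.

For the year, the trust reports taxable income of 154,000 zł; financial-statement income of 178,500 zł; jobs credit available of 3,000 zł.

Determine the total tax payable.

Alternative floor tax:
  Base (financial-statement income): 178,500 zł
  Exemption: 178,500 zł ≤ 198,000 zł, so full 76,000 zł applies
  Base: 178,500 zł − 76,000 zł = 102,500 zł
  102,500 zł × 12% = 12,300 zł

Standard income tax:
  83,000 zł × 6% = 4,980 zł
  71,000 zł × 20% = 14,200 zł
  → 19,180 zł
  Less jobs credit 3,000 zł → 16,180 zł

16,180 zł > 12,300 zł, so the standard income tax governs.

16,180 zł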